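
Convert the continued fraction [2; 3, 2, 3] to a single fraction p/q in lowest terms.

Fold from the inside: start with 3/1.
  2 + 1/3 = 7/3
  3 + 3/7 = 24/7
  2 + 7/24 = 55/24

55/24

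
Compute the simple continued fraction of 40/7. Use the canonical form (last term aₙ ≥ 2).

[5; 1, 2, 2]

40 = 5×7 + 5
7 = 1×5 + 2
5 = 2×2 + 1
2 = 2×1 + 0  (stop)
So 40/7 = [5; 1, 2, 2].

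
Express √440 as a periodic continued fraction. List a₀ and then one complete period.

a₀ = ⌊√440⌋ = 20.
With m₀=0, d₀=1 and mₖ₊₁ = dₖaₖ − mₖ, dₖ₊₁ = (n − mₖ₊₁²)/dₖ, aₖ₊₁ = ⌊(a₀+mₖ₊₁)/dₖ₊₁⌋:
  k=1: m=20, d=40, a=1
  k=2: m=20, d=1, a=40
d=1 and a=2a₀=40 at k=2, so the next step gives (m, d) = (20, 40) again — its k=1 value — and the period has length 2.

[20; 1, 40]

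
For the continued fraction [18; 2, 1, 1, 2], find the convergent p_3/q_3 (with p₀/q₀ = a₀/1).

92/5

Using pₖ = aₖpₖ₋₁ + pₖ₋₂, qₖ = aₖqₖ₋₁ + qₖ₋₂ (with p₋₁=1, p₋₂=0, q₋₁=0, q₋₂=1):
  k=0: a=18, p=18, q=1
  k=1: a=2, p=37, q=2
  k=2: a=1, p=55, q=3
  k=3: a=1, p=92, q=5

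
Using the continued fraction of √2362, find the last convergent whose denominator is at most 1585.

√2362 = [48; 1, 1, 1, 1, 96, …] (period length 5).
Convergents:
  p_0/q_0 = 48/1
  p_1/q_1 = 49/1
  p_2/q_2 = 97/2
  p_3/q_3 = 146/3
  p_4/q_4 = 243/5
  p_5/q_5 = 23474/483
  p_6/q_6 = 23717/488
  p_7/q_7 = 47191/971
  p_8/q_8 = 70908/1459
  p_9/q_9 = 118099/2430
q_8 = 1459 ≤ 1585 < 2430 = q_9, so the answer is 70908/1459.

70908/1459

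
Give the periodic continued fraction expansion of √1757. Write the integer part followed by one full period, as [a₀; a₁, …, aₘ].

a₀ = ⌊√1757⌋ = 41.
With m₀=0, d₀=1 and mₖ₊₁ = dₖaₖ − mₖ, dₖ₊₁ = (n − mₖ₊₁²)/dₖ, aₖ₊₁ = ⌊(a₀+mₖ₊₁)/dₖ₊₁⌋:
  k=1: m=41, d=76, a=1
  k=2: m=35, d=7, a=10
  k=3: m=35, d=76, a=1
  k=4: m=41, d=1, a=82
d=1 and a=2a₀=82 at k=4, so the next step gives (m, d) = (41, 76) again — its k=1 value — and the period has length 4.

[41; 1, 10, 1, 82]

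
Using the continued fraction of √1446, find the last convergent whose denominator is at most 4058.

109858/2889

√1446 = [38; 38, 76, …] (period length 2).
Convergents:
  p_0/q_0 = 38/1
  p_1/q_1 = 1445/38
  p_2/q_2 = 109858/2889
  p_3/q_3 = 4176049/109820
q_2 = 2889 ≤ 4058 < 109820 = q_3, so the answer is 109858/2889.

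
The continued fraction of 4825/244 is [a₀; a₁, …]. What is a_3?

2

4825 = 19·244 + 189   →  a_0 = 19
244 = 1·189 + 55   →  a_1 = 1
189 = 3·55 + 24   →  a_2 = 3
55 = 2·24 + 7   →  a_3 = 2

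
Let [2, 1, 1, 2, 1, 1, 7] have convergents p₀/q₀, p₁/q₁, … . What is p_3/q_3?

Using pₖ = aₖpₖ₋₁ + pₖ₋₂, qₖ = aₖqₖ₋₁ + qₖ₋₂ (with p₋₁=1, p₋₂=0, q₋₁=0, q₋₂=1):
  k=0: a=2, p=2, q=1
  k=1: a=1, p=3, q=1
  k=2: a=1, p=5, q=2
  k=3: a=2, p=13, q=5

13/5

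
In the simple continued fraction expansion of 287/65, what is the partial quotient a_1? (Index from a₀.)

2

287 = 4·65 + 27   →  a_0 = 4
65 = 2·27 + 11   →  a_1 = 2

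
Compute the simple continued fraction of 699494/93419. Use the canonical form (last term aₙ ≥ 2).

699494 = 7×93419 + 45561
93419 = 2×45561 + 2297
45561 = 19×2297 + 1918
2297 = 1×1918 + 379
1918 = 5×379 + 23
379 = 16×23 + 11
23 = 2×11 + 1
11 = 11×1 + 0  (stop)
So 699494/93419 = [7; 2, 19, 1, 5, 16, 2, 11].

[7; 2, 19, 1, 5, 16, 2, 11]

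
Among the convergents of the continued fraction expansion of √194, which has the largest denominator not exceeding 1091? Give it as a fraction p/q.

√194 = [13; 1, 12, 1, 26, …] (period length 4).
Convergents:
  p_0/q_0 = 13/1
  p_1/q_1 = 14/1
  p_2/q_2 = 181/13
  p_3/q_3 = 195/14
  p_4/q_4 = 5251/377
  p_5/q_5 = 5446/391
  p_6/q_6 = 70603/5069
q_5 = 391 ≤ 1091 < 5069 = q_6, so the answer is 5446/391.

5446/391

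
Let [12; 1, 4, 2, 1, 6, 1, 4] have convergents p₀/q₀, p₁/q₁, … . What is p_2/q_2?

64/5

Using pₖ = aₖpₖ₋₁ + pₖ₋₂, qₖ = aₖqₖ₋₁ + qₖ₋₂ (with p₋₁=1, p₋₂=0, q₋₁=0, q₋₂=1):
  k=0: a=12, p=12, q=1
  k=1: a=1, p=13, q=1
  k=2: a=4, p=64, q=5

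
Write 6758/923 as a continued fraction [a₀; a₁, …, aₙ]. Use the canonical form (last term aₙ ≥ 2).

6758 = 7*923 + 297
923 = 3*297 + 32
297 = 9*32 + 9
32 = 3*9 + 5
9 = 1*5 + 4
5 = 1*4 + 1
4 = 4*1 + 0  (stop)
So 6758/923 = [7; 3, 9, 3, 1, 1, 4].

[7; 3, 9, 3, 1, 1, 4]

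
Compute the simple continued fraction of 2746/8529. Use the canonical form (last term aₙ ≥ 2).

2746 = 0·8529 + 2746
8529 = 3·2746 + 291
2746 = 9·291 + 127
291 = 2·127 + 37
127 = 3·37 + 16
37 = 2·16 + 5
16 = 3·5 + 1
5 = 5·1 + 0  (stop)
So 2746/8529 = [0; 3, 9, 2, 3, 2, 3, 5].

[0; 3, 9, 2, 3, 2, 3, 5]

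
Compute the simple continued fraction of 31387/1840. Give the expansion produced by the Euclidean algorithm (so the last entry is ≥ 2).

31387 = 17*1840 + 107
1840 = 17*107 + 21
107 = 5*21 + 2
21 = 10*2 + 1
2 = 2*1 + 0  (stop)
So 31387/1840 = [17; 17, 5, 10, 2].

[17; 17, 5, 10, 2]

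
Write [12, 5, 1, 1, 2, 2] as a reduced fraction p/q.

Using pₖ = aₖpₖ₋₁ + pₖ₋₂ and qₖ = aₖqₖ₋₁ + qₖ₋₂:
  k=0: a=12, p=12, q=1
  k=1: a=5, p=61, q=5
  k=2: a=1, p=73, q=6
  k=3: a=1, p=134, q=11
  k=4: a=2, p=341, q=28
  k=5: a=2, p=816, q=67

816/67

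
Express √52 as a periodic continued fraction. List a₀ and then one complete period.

a₀ = ⌊√52⌋ = 7.
With m₀=0, d₀=1 and mₖ₊₁ = dₖaₖ − mₖ, dₖ₊₁ = (n − mₖ₊₁²)/dₖ, aₖ₊₁ = ⌊(a₀+mₖ₊₁)/dₖ₊₁⌋:
  k=1: m=7, d=3, a=4
  k=2: m=5, d=9, a=1
  k=3: m=4, d=4, a=2
  k=4: m=4, d=9, a=1
  k=5: m=5, d=3, a=4
  k=6: m=7, d=1, a=14
d=1 and a=2a₀=14 at k=6, so the next step gives (m, d) = (7, 3) again — its k=1 value — and the period has length 6.

[7; 4, 1, 2, 1, 4, 14]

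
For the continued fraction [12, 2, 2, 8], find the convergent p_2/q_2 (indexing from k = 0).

62/5

Using pₖ = aₖpₖ₋₁ + pₖ₋₂, qₖ = aₖqₖ₋₁ + qₖ₋₂ (with p₋₁=1, p₋₂=0, q₋₁=0, q₋₂=1):
  k=0: a=12, p=12, q=1
  k=1: a=2, p=25, q=2
  k=2: a=2, p=62, q=5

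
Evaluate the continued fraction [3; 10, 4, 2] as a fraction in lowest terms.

285/92

Using pₖ = aₖpₖ₋₁ + pₖ₋₂ and qₖ = aₖqₖ₋₁ + qₖ₋₂:
  k=0: a=3, p=3, q=1
  k=1: a=10, p=31, q=10
  k=2: a=4, p=127, q=41
  k=3: a=2, p=285, q=92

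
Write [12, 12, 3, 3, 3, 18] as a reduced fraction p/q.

89776/7431

Fold from the inside: start with 18/1.
  3 + 1/18 = 55/18
  3 + 18/55 = 183/55
  3 + 55/183 = 604/183
  12 + 183/604 = 7431/604
  12 + 604/7431 = 89776/7431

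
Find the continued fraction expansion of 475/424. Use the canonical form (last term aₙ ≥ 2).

[1; 8, 3, 5, 3]

475 = 1·424 + 51
424 = 8·51 + 16
51 = 3·16 + 3
16 = 5·3 + 1
3 = 3·1 + 0  (stop)
So 475/424 = [1; 8, 3, 5, 3].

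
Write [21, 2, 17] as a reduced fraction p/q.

752/35

Fold from the inside: start with 17/1.
  2 + 1/17 = 35/17
  21 + 17/35 = 752/35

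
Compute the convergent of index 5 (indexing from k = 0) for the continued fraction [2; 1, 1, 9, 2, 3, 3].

351/139

Using pₖ = aₖpₖ₋₁ + pₖ₋₂, qₖ = aₖqₖ₋₁ + qₖ₋₂ (with p₋₁=1, p₋₂=0, q₋₁=0, q₋₂=1):
  k=0: a=2, p=2, q=1
  k=1: a=1, p=3, q=1
  k=2: a=1, p=5, q=2
  k=3: a=9, p=48, q=19
  k=4: a=2, p=101, q=40
  k=5: a=3, p=351, q=139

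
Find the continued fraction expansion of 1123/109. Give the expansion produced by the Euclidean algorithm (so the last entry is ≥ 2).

1123 = 10·109 + 33
109 = 3·33 + 10
33 = 3·10 + 3
10 = 3·3 + 1
3 = 3·1 + 0  (stop)
So 1123/109 = [10; 3, 3, 3, 3].

[10; 3, 3, 3, 3]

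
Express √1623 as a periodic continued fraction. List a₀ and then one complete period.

a₀ = ⌊√1623⌋ = 40.
With m₀=0, d₀=1 and mₖ₊₁ = dₖaₖ − mₖ, dₖ₊₁ = (n − mₖ₊₁²)/dₖ, aₖ₊₁ = ⌊(a₀+mₖ₊₁)/dₖ₊₁⌋:
  k=1: m=40, d=23, a=3
  k=2: m=29, d=34, a=2
  k=3: m=39, d=3, a=26
  k=4: m=39, d=34, a=2
  k=5: m=29, d=23, a=3
  k=6: m=40, d=1, a=80
d=1 and a=2a₀=80 at k=6, so the next step gives (m, d) = (40, 23) again — its k=1 value — and the period has length 6.

[40; 3, 2, 26, 2, 3, 80]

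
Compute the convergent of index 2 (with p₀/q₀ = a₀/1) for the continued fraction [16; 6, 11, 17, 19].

Using pₖ = aₖpₖ₋₁ + pₖ₋₂, qₖ = aₖqₖ₋₁ + qₖ₋₂ (with p₋₁=1, p₋₂=0, q₋₁=0, q₋₂=1):
  k=0: a=16, p=16, q=1
  k=1: a=6, p=97, q=6
  k=2: a=11, p=1083, q=67

1083/67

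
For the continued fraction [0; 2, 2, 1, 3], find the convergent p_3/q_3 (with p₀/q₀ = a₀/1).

Using pₖ = aₖpₖ₋₁ + pₖ₋₂, qₖ = aₖqₖ₋₁ + qₖ₋₂ (with p₋₁=1, p₋₂=0, q₋₁=0, q₋₂=1):
  k=0: a=0, p=0, q=1
  k=1: a=2, p=1, q=2
  k=2: a=2, p=2, q=5
  k=3: a=1, p=3, q=7

3/7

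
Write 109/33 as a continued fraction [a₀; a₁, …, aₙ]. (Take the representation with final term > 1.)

[3; 3, 3, 3]

109 = 3×33 + 10
33 = 3×10 + 3
10 = 3×3 + 1
3 = 3×1 + 0  (stop)
So 109/33 = [3; 3, 3, 3].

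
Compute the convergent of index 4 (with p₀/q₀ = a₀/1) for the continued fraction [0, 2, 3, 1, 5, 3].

23/52

Using pₖ = aₖpₖ₋₁ + pₖ₋₂, qₖ = aₖqₖ₋₁ + qₖ₋₂ (with p₋₁=1, p₋₂=0, q₋₁=0, q₋₂=1):
  k=0: a=0, p=0, q=1
  k=1: a=2, p=1, q=2
  k=2: a=3, p=3, q=7
  k=3: a=1, p=4, q=9
  k=4: a=5, p=23, q=52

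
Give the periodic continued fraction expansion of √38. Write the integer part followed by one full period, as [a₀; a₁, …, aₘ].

[6; 6, 12]

a₀ = ⌊√38⌋ = 6.
With m₀=0, d₀=1 and mₖ₊₁ = dₖaₖ − mₖ, dₖ₊₁ = (n − mₖ₊₁²)/dₖ, aₖ₊₁ = ⌊(a₀+mₖ₊₁)/dₖ₊₁⌋:
  k=1: m=6, d=2, a=6
  k=2: m=6, d=1, a=12
d=1 and a=2a₀=12 at k=2, so the next step gives (m, d) = (6, 2) again — its k=1 value — and the period has length 2.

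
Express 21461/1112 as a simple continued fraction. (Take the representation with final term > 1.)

[19; 3, 2, 1, 17, 1, 5]

21461 = 19×1112 + 333
1112 = 3×333 + 113
333 = 2×113 + 107
113 = 1×107 + 6
107 = 17×6 + 5
6 = 1×5 + 1
5 = 5×1 + 0  (stop)
So 21461/1112 = [19; 3, 2, 1, 17, 1, 5].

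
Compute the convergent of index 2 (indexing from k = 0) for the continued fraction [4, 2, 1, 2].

Using pₖ = aₖpₖ₋₁ + pₖ₋₂, qₖ = aₖqₖ₋₁ + qₖ₋₂ (with p₋₁=1, p₋₂=0, q₋₁=0, q₋₂=1):
  k=0: a=4, p=4, q=1
  k=1: a=2, p=9, q=2
  k=2: a=1, p=13, q=3

13/3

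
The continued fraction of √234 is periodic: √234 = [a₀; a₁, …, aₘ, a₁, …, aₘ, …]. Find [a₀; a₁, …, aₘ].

a₀ = ⌊√234⌋ = 15.
With m₀=0, d₀=1 and mₖ₊₁ = dₖaₖ − mₖ, dₖ₊₁ = (n − mₖ₊₁²)/dₖ, aₖ₊₁ = ⌊(a₀+mₖ₊₁)/dₖ₊₁⌋:
  k=1: m=15, d=9, a=3
  k=2: m=12, d=10, a=2
  k=3: m=8, d=17, a=1
  k=4: m=9, d=9, a=2
  k=5: m=9, d=17, a=1
  k=6: m=8, d=10, a=2
  k=7: m=12, d=9, a=3
  k=8: m=15, d=1, a=30
d=1 and a=2a₀=30 at k=8, so the next step gives (m, d) = (15, 9) again — its k=1 value — and the period has length 8.

[15; 3, 2, 1, 2, 1, 2, 3, 30]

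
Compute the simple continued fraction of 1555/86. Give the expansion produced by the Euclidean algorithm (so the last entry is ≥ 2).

1555 = 18×86 + 7
86 = 12×7 + 2
7 = 3×2 + 1
2 = 2×1 + 0  (stop)
So 1555/86 = [18; 12, 3, 2].

[18; 12, 3, 2]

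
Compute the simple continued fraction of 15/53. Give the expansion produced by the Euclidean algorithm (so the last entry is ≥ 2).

[0; 3, 1, 1, 7]

15 = 0·53 + 15
53 = 3·15 + 8
15 = 1·8 + 7
8 = 1·7 + 1
7 = 7·1 + 0  (stop)
So 15/53 = [0; 3, 1, 1, 7].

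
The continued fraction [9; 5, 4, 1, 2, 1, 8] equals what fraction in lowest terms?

Using pₖ = aₖpₖ₋₁ + pₖ₋₂ and qₖ = aₖqₖ₋₁ + qₖ₋₂:
  k=0: a=9, p=9, q=1
  k=1: a=5, p=46, q=5
  k=2: a=4, p=193, q=21
  k=3: a=1, p=239, q=26
  k=4: a=2, p=671, q=73
  k=5: a=1, p=910, q=99
  k=6: a=8, p=7951, q=865

7951/865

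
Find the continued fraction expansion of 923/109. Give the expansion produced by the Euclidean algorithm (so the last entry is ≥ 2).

923 = 8×109 + 51
109 = 2×51 + 7
51 = 7×7 + 2
7 = 3×2 + 1
2 = 2×1 + 0  (stop)
So 923/109 = [8; 2, 7, 3, 2].

[8; 2, 7, 3, 2]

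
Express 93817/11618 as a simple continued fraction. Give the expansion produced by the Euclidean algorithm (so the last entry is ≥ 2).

[8; 13, 3, 4, 13, 5]

93817 = 8·11618 + 873
11618 = 13·873 + 269
873 = 3·269 + 66
269 = 4·66 + 5
66 = 13·5 + 1
5 = 5·1 + 0  (stop)
So 93817/11618 = [8; 13, 3, 4, 13, 5].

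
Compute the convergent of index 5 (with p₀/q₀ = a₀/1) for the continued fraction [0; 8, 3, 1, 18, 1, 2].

79/652

Using pₖ = aₖpₖ₋₁ + pₖ₋₂, qₖ = aₖqₖ₋₁ + qₖ₋₂ (with p₋₁=1, p₋₂=0, q₋₁=0, q₋₂=1):
  k=0: a=0, p=0, q=1
  k=1: a=8, p=1, q=8
  k=2: a=3, p=3, q=25
  k=3: a=1, p=4, q=33
  k=4: a=18, p=75, q=619
  k=5: a=1, p=79, q=652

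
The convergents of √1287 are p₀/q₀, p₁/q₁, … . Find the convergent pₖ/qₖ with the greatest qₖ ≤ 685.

√1287 = [35; 1, 6, 1, 70, …] (period length 4).
Convergents:
  p_0/q_0 = 35/1
  p_1/q_1 = 36/1
  p_2/q_2 = 251/7
  p_3/q_3 = 287/8
  p_4/q_4 = 20341/567
  p_5/q_5 = 20628/575
  p_6/q_6 = 144109/4017
q_5 = 575 ≤ 685 < 4017 = q_6, so the answer is 20628/575.

20628/575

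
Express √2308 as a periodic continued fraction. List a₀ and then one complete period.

a₀ = ⌊√2308⌋ = 48.
With m₀=0, d₀=1 and mₖ₊₁ = dₖaₖ − mₖ, dₖ₊₁ = (n − mₖ₊₁²)/dₖ, aₖ₊₁ = ⌊(a₀+mₖ₊₁)/dₖ₊₁⌋:
  k=1: m=48, d=4, a=24
  k=2: m=48, d=1, a=96
d=1 and a=2a₀=96 at k=2, so the next step gives (m, d) = (48, 4) again — its k=1 value — and the period has length 2.

[48; 24, 96]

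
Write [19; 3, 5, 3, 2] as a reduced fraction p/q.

2279/118

Fold from the inside: start with 2/1.
  3 + 1/2 = 7/2
  5 + 2/7 = 37/7
  3 + 7/37 = 118/37
  19 + 37/118 = 2279/118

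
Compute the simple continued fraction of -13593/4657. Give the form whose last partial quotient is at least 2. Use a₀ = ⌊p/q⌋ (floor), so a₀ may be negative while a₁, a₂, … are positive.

-13593 = -3×4657 + 378
4657 = 12×378 + 121
378 = 3×121 + 15
121 = 8×15 + 1
15 = 15×1 + 0  (stop)
So -13593/4657 = [-3; 12, 3, 8, 15].

[-3; 12, 3, 8, 15]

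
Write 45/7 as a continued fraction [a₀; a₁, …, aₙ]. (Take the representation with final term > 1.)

[6; 2, 3]

45 = 6*7 + 3
7 = 2*3 + 1
3 = 3*1 + 0  (stop)
So 45/7 = [6; 2, 3].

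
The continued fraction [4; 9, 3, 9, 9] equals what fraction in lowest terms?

Using pₖ = aₖpₖ₋₁ + pₖ₋₂ and qₖ = aₖqₖ₋₁ + qₖ₋₂:
  k=0: a=4, p=4, q=1
  k=1: a=9, p=37, q=9
  k=2: a=3, p=115, q=28
  k=3: a=9, p=1072, q=261
  k=4: a=9, p=9763, q=2377

9763/2377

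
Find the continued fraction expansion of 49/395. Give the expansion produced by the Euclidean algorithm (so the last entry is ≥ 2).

[0; 8, 16, 3]

49 = 0·395 + 49
395 = 8·49 + 3
49 = 16·3 + 1
3 = 3·1 + 0  (stop)
So 49/395 = [0; 8, 16, 3].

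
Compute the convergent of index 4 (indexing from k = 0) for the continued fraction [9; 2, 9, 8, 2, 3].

Using pₖ = aₖpₖ₋₁ + pₖ₋₂, qₖ = aₖqₖ₋₁ + qₖ₋₂ (with p₋₁=1, p₋₂=0, q₋₁=0, q₋₂=1):
  k=0: a=9, p=9, q=1
  k=1: a=2, p=19, q=2
  k=2: a=9, p=180, q=19
  k=3: a=8, p=1459, q=154
  k=4: a=2, p=3098, q=327

3098/327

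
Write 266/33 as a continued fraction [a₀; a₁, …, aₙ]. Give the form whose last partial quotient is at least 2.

266 = 8·33 + 2
33 = 16·2 + 1
2 = 2·1 + 0  (stop)
So 266/33 = [8; 16, 2].

[8; 16, 2]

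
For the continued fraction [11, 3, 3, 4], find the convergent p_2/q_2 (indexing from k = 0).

Using pₖ = aₖpₖ₋₁ + pₖ₋₂, qₖ = aₖqₖ₋₁ + qₖ₋₂ (with p₋₁=1, p₋₂=0, q₋₁=0, q₋₂=1):
  k=0: a=11, p=11, q=1
  k=1: a=3, p=34, q=3
  k=2: a=3, p=113, q=10

113/10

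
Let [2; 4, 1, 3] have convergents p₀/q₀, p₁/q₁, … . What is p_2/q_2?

Using pₖ = aₖpₖ₋₁ + pₖ₋₂, qₖ = aₖqₖ₋₁ + qₖ₋₂ (with p₋₁=1, p₋₂=0, q₋₁=0, q₋₂=1):
  k=0: a=2, p=2, q=1
  k=1: a=4, p=9, q=4
  k=2: a=1, p=11, q=5

11/5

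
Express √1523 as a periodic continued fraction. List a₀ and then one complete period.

[39; 39, 78]

a₀ = ⌊√1523⌋ = 39.
With m₀=0, d₀=1 and mₖ₊₁ = dₖaₖ − mₖ, dₖ₊₁ = (n − mₖ₊₁²)/dₖ, aₖ₊₁ = ⌊(a₀+mₖ₊₁)/dₖ₊₁⌋:
  k=1: m=39, d=2, a=39
  k=2: m=39, d=1, a=78
d=1 and a=2a₀=78 at k=2, so the next step gives (m, d) = (39, 2) again — its k=1 value — and the period has length 2.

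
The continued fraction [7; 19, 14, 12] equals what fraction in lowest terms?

22730/3223

Fold from the inside: start with 12/1.
  14 + 1/12 = 169/12
  19 + 12/169 = 3223/169
  7 + 169/3223 = 22730/3223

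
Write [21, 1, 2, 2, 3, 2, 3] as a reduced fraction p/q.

4103/189

Using pₖ = aₖpₖ₋₁ + pₖ₋₂ and qₖ = aₖqₖ₋₁ + qₖ₋₂:
  k=0: a=21, p=21, q=1
  k=1: a=1, p=22, q=1
  k=2: a=2, p=65, q=3
  k=3: a=2, p=152, q=7
  k=4: a=3, p=521, q=24
  k=5: a=2, p=1194, q=55
  k=6: a=3, p=4103, q=189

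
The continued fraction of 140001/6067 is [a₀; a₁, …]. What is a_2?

5

140001 = 23·6067 + 460   →  a_0 = 23
6067 = 13·460 + 87   →  a_1 = 13
460 = 5·87 + 25   →  a_2 = 5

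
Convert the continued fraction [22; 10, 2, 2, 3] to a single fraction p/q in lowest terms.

3911/177

Using pₖ = aₖpₖ₋₁ + pₖ₋₂ and qₖ = aₖqₖ₋₁ + qₖ₋₂:
  k=0: a=22, p=22, q=1
  k=1: a=10, p=221, q=10
  k=2: a=2, p=464, q=21
  k=3: a=2, p=1149, q=52
  k=4: a=3, p=3911, q=177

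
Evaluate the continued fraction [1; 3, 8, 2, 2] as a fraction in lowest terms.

173/131

Fold from the inside: start with 2/1.
  2 + 1/2 = 5/2
  8 + 2/5 = 42/5
  3 + 5/42 = 131/42
  1 + 42/131 = 173/131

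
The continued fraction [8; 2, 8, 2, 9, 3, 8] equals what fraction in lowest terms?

74665/8813

Fold from the inside: start with 8/1.
  3 + 1/8 = 25/8
  9 + 8/25 = 233/25
  2 + 25/233 = 491/233
  8 + 233/491 = 4161/491
  2 + 491/4161 = 8813/4161
  8 + 4161/8813 = 74665/8813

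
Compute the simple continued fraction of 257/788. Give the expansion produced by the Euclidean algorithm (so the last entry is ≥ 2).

[0; 3, 15, 8, 2]

257 = 0×788 + 257
788 = 3×257 + 17
257 = 15×17 + 2
17 = 8×2 + 1
2 = 2×1 + 0  (stop)
So 257/788 = [0; 3, 15, 8, 2].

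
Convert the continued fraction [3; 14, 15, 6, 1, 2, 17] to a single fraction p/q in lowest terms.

227092/73945

Fold from the inside: start with 17/1.
  2 + 1/17 = 35/17
  1 + 17/35 = 52/35
  6 + 35/52 = 347/52
  15 + 52/347 = 5257/347
  14 + 347/5257 = 73945/5257
  3 + 5257/73945 = 227092/73945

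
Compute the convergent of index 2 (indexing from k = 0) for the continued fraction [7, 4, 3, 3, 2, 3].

94/13

Using pₖ = aₖpₖ₋₁ + pₖ₋₂, qₖ = aₖqₖ₋₁ + qₖ₋₂ (with p₋₁=1, p₋₂=0, q₋₁=0, q₋₂=1):
  k=0: a=7, p=7, q=1
  k=1: a=4, p=29, q=4
  k=2: a=3, p=94, q=13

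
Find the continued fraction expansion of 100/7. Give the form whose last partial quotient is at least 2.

[14; 3, 2]

100 = 14×7 + 2
7 = 3×2 + 1
2 = 2×1 + 0  (stop)
So 100/7 = [14; 3, 2].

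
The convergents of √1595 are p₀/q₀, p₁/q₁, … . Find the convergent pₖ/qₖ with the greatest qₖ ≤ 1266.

50441/1263

√1595 = [39; 1, 14, 1, 78, …] (period length 4).
Convergents:
  p_0/q_0 = 39/1
  p_1/q_1 = 40/1
  p_2/q_2 = 599/15
  p_3/q_3 = 639/16
  p_4/q_4 = 50441/1263
  p_5/q_5 = 51080/1279
q_4 = 1263 ≤ 1266 < 1279 = q_5, so the answer is 50441/1263.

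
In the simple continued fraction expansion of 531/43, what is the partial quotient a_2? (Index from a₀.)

531 = 12·43 + 15   →  a_0 = 12
43 = 2·15 + 13   →  a_1 = 2
15 = 1·13 + 2   →  a_2 = 1

1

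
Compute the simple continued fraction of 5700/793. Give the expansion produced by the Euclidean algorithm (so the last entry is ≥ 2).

[7; 5, 3, 9, 1, 1, 2]

5700 = 7·793 + 149
793 = 5·149 + 48
149 = 3·48 + 5
48 = 9·5 + 3
5 = 1·3 + 2
3 = 1·2 + 1
2 = 2·1 + 0  (stop)
So 5700/793 = [7; 5, 3, 9, 1, 1, 2].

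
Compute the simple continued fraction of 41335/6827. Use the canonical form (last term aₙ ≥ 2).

41335 = 6*6827 + 373
6827 = 18*373 + 113
373 = 3*113 + 34
113 = 3*34 + 11
34 = 3*11 + 1
11 = 11*1 + 0  (stop)
So 41335/6827 = [6; 18, 3, 3, 3, 11].

[6; 18, 3, 3, 3, 11]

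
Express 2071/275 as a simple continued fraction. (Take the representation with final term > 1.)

2071 = 7·275 + 146
275 = 1·146 + 129
146 = 1·129 + 17
129 = 7·17 + 10
17 = 1·10 + 7
10 = 1·7 + 3
7 = 2·3 + 1
3 = 3·1 + 0  (stop)
So 2071/275 = [7; 1, 1, 7, 1, 1, 2, 3].

[7; 1, 1, 7, 1, 1, 2, 3]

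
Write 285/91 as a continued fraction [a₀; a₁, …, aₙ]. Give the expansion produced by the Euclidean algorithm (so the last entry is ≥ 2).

285 = 3*91 + 12
91 = 7*12 + 7
12 = 1*7 + 5
7 = 1*5 + 2
5 = 2*2 + 1
2 = 2*1 + 0  (stop)
So 285/91 = [3; 7, 1, 1, 2, 2].

[3; 7, 1, 1, 2, 2]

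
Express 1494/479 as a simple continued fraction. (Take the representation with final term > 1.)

[3; 8, 2, 2, 11]

1494 = 3×479 + 57
479 = 8×57 + 23
57 = 2×23 + 11
23 = 2×11 + 1
11 = 11×1 + 0  (stop)
So 1494/479 = [3; 8, 2, 2, 11].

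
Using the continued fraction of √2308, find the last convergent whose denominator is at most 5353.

110736/2305

√2308 = [48; 24, 96, …] (period length 2).
Convergents:
  p_0/q_0 = 48/1
  p_1/q_1 = 1153/24
  p_2/q_2 = 110736/2305
  p_3/q_3 = 2658817/55344
q_2 = 2305 ≤ 5353 < 55344 = q_3, so the answer is 110736/2305.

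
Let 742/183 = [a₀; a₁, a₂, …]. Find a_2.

3

742 = 4·183 + 10   →  a_0 = 4
183 = 18·10 + 3   →  a_1 = 18
10 = 3·3 + 1   →  a_2 = 3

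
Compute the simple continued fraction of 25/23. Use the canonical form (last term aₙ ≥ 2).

[1; 11, 2]

25 = 1*23 + 2
23 = 11*2 + 1
2 = 2*1 + 0  (stop)
So 25/23 = [1; 11, 2].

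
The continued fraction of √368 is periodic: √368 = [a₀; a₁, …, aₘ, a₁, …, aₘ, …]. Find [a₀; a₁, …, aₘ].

[19; 5, 2, 5, 38]

a₀ = ⌊√368⌋ = 19.
With m₀=0, d₀=1 and mₖ₊₁ = dₖaₖ − mₖ, dₖ₊₁ = (n − mₖ₊₁²)/dₖ, aₖ₊₁ = ⌊(a₀+mₖ₊₁)/dₖ₊₁⌋:
  k=1: m=19, d=7, a=5
  k=2: m=16, d=16, a=2
  k=3: m=16, d=7, a=5
  k=4: m=19, d=1, a=38
d=1 and a=2a₀=38 at k=4, so the next step gives (m, d) = (19, 7) again — its k=1 value — and the period has length 4.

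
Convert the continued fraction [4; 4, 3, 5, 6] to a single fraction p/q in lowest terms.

Fold from the inside: start with 6/1.
  5 + 1/6 = 31/6
  3 + 6/31 = 99/31
  4 + 31/99 = 427/99
  4 + 99/427 = 1807/427

1807/427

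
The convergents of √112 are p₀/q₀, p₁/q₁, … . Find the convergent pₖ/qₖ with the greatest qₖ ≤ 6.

√112 = [10; 1, 1, 2, 1, 1, 20, …] (period length 6).
Convergents:
  p_0/q_0 = 10/1
  p_1/q_1 = 11/1
  p_2/q_2 = 21/2
  p_3/q_3 = 53/5
  p_4/q_4 = 74/7
q_3 = 5 ≤ 6 < 7 = q_4, so the answer is 53/5.

53/5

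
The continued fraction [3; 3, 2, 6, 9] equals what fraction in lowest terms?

Fold from the inside: start with 9/1.
  6 + 1/9 = 55/9
  2 + 9/55 = 119/55
  3 + 55/119 = 412/119
  3 + 119/412 = 1355/412

1355/412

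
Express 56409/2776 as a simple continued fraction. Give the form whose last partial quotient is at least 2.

56409 = 20×2776 + 889
2776 = 3×889 + 109
889 = 8×109 + 17
109 = 6×17 + 7
17 = 2×7 + 3
7 = 2×3 + 1
3 = 3×1 + 0  (stop)
So 56409/2776 = [20; 3, 8, 6, 2, 2, 3].

[20; 3, 8, 6, 2, 2, 3]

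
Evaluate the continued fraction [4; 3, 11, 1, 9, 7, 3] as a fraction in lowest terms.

Fold from the inside: start with 3/1.
  7 + 1/3 = 22/3
  9 + 3/22 = 201/22
  1 + 22/201 = 223/201
  11 + 201/223 = 2654/223
  3 + 223/2654 = 8185/2654
  4 + 2654/8185 = 35394/8185

35394/8185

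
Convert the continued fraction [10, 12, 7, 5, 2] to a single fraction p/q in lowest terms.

Using pₖ = aₖpₖ₋₁ + pₖ₋₂ and qₖ = aₖqₖ₋₁ + qₖ₋₂:
  k=0: a=10, p=10, q=1
  k=1: a=12, p=121, q=12
  k=2: a=7, p=857, q=85
  k=3: a=5, p=4406, q=437
  k=4: a=2, p=9669, q=959

9669/959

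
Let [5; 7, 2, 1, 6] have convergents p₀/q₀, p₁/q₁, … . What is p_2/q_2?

77/15

Using pₖ = aₖpₖ₋₁ + pₖ₋₂, qₖ = aₖqₖ₋₁ + qₖ₋₂ (with p₋₁=1, p₋₂=0, q₋₁=0, q₋₂=1):
  k=0: a=5, p=5, q=1
  k=1: a=7, p=36, q=7
  k=2: a=2, p=77, q=15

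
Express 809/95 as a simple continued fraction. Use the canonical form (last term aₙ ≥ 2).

809 = 8×95 + 49
95 = 1×49 + 46
49 = 1×46 + 3
46 = 15×3 + 1
3 = 3×1 + 0  (stop)
So 809/95 = [8; 1, 1, 15, 3].

[8; 1, 1, 15, 3]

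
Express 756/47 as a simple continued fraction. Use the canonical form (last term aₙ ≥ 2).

756 = 16×47 + 4
47 = 11×4 + 3
4 = 1×3 + 1
3 = 3×1 + 0  (stop)
So 756/47 = [16; 11, 1, 3].

[16; 11, 1, 3]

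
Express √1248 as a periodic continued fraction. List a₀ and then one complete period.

[35; 3, 17, 3, 70]

a₀ = ⌊√1248⌋ = 35.
With m₀=0, d₀=1 and mₖ₊₁ = dₖaₖ − mₖ, dₖ₊₁ = (n − mₖ₊₁²)/dₖ, aₖ₊₁ = ⌊(a₀+mₖ₊₁)/dₖ₊₁⌋:
  k=1: m=35, d=23, a=3
  k=2: m=34, d=4, a=17
  k=3: m=34, d=23, a=3
  k=4: m=35, d=1, a=70
d=1 and a=2a₀=70 at k=4, so the next step gives (m, d) = (35, 23) again — its k=1 value — and the period has length 4.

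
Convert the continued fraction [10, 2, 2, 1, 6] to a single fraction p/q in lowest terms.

490/47

Fold from the inside: start with 6/1.
  1 + 1/6 = 7/6
  2 + 6/7 = 20/7
  2 + 7/20 = 47/20
  10 + 20/47 = 490/47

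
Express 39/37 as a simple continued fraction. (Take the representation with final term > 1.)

[1; 18, 2]

39 = 1×37 + 2
37 = 18×2 + 1
2 = 2×1 + 0  (stop)
So 39/37 = [1; 18, 2].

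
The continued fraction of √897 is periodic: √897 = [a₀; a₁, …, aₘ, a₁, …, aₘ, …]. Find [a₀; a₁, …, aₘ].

[29; 1, 18, 1, 58]

a₀ = ⌊√897⌋ = 29.
With m₀=0, d₀=1 and mₖ₊₁ = dₖaₖ − mₖ, dₖ₊₁ = (n − mₖ₊₁²)/dₖ, aₖ₊₁ = ⌊(a₀+mₖ₊₁)/dₖ₊₁⌋:
  k=1: m=29, d=56, a=1
  k=2: m=27, d=3, a=18
  k=3: m=27, d=56, a=1
  k=4: m=29, d=1, a=58
d=1 and a=2a₀=58 at k=4, so the next step gives (m, d) = (29, 56) again — its k=1 value — and the period has length 4.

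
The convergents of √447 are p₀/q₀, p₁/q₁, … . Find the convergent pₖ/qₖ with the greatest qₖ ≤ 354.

√447 = [21; 7, 42, …] (period length 2).
Convergents:
  p_0/q_0 = 21/1
  p_1/q_1 = 148/7
  p_2/q_2 = 6237/295
  p_3/q_3 = 43807/2072
q_2 = 295 ≤ 354 < 2072 = q_3, so the answer is 6237/295.

6237/295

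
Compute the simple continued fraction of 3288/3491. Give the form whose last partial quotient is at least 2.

[0; 1, 16, 5, 13, 3]

3288 = 0*3491 + 3288
3491 = 1*3288 + 203
3288 = 16*203 + 40
203 = 5*40 + 3
40 = 13*3 + 1
3 = 3*1 + 0  (stop)
So 3288/3491 = [0; 1, 16, 5, 13, 3].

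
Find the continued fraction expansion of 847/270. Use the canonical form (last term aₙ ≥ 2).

[3; 7, 3, 2, 1, 3]

847 = 3·270 + 37
270 = 7·37 + 11
37 = 3·11 + 4
11 = 2·4 + 3
4 = 1·3 + 1
3 = 3·1 + 0  (stop)
So 847/270 = [3; 7, 3, 2, 1, 3].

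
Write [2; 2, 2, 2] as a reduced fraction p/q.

Fold from the inside: start with 2/1.
  2 + 1/2 = 5/2
  2 + 2/5 = 12/5
  2 + 5/12 = 29/12

29/12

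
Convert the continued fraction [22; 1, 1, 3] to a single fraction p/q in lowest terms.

Using pₖ = aₖpₖ₋₁ + pₖ₋₂ and qₖ = aₖqₖ₋₁ + qₖ₋₂:
  k=0: a=22, p=22, q=1
  k=1: a=1, p=23, q=1
  k=2: a=1, p=45, q=2
  k=3: a=3, p=158, q=7

158/7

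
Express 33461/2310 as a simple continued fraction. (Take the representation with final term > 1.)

[14; 2, 16, 2, 16, 2]

33461 = 14×2310 + 1121
2310 = 2×1121 + 68
1121 = 16×68 + 33
68 = 2×33 + 2
33 = 16×2 + 1
2 = 2×1 + 0  (stop)
So 33461/2310 = [14; 2, 16, 2, 16, 2].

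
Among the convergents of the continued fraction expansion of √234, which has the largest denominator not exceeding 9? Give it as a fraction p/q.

107/7

√234 = [15; 3, 2, 1, 2, 1, 2, 3, 30, …] (period length 8).
Convergents:
  p_0/q_0 = 15/1
  p_1/q_1 = 46/3
  p_2/q_2 = 107/7
  p_3/q_3 = 153/10
q_2 = 7 ≤ 9 < 10 = q_3, so the answer is 107/7.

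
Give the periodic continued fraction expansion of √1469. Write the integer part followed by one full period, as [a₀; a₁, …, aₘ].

a₀ = ⌊√1469⌋ = 38.

[38; 3, 18, 1, 4, 1, 18, 3, 76]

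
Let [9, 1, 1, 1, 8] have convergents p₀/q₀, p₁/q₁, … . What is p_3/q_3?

Using pₖ = aₖpₖ₋₁ + pₖ₋₂, qₖ = aₖqₖ₋₁ + qₖ₋₂ (with p₋₁=1, p₋₂=0, q₋₁=0, q₋₂=1):
  k=0: a=9, p=9, q=1
  k=1: a=1, p=10, q=1
  k=2: a=1, p=19, q=2
  k=3: a=1, p=29, q=3

29/3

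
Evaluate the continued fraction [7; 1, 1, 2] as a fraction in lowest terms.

38/5

Fold from the inside: start with 2/1.
  1 + 1/2 = 3/2
  1 + 2/3 = 5/3
  7 + 3/5 = 38/5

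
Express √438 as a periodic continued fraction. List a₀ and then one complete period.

[20; 1, 12, 1, 40]

a₀ = ⌊√438⌋ = 20.
With m₀=0, d₀=1 and mₖ₊₁ = dₖaₖ − mₖ, dₖ₊₁ = (n − mₖ₊₁²)/dₖ, aₖ₊₁ = ⌊(a₀+mₖ₊₁)/dₖ₊₁⌋:
  k=1: m=20, d=38, a=1
  k=2: m=18, d=3, a=12
  k=3: m=18, d=38, a=1
  k=4: m=20, d=1, a=40
d=1 and a=2a₀=40 at k=4, so the next step gives (m, d) = (20, 38) again — its k=1 value — and the period has length 4.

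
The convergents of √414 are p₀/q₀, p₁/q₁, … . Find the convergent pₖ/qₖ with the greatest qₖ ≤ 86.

√414 = [20; 2, 1, 7, 2, 7, 1, 2, 40, …] (period length 8).
Convergents:
  p_0/q_0 = 20/1
  p_1/q_1 = 41/2
  p_2/q_2 = 61/3
  p_3/q_3 = 468/23
  p_4/q_4 = 997/49
  p_5/q_5 = 7447/366
q_4 = 49 ≤ 86 < 366 = q_5, so the answer is 997/49.

997/49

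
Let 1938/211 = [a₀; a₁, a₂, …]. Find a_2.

1938 = 9·211 + 39   →  a_0 = 9
211 = 5·39 + 16   →  a_1 = 5
39 = 2·16 + 7   →  a_2 = 2

2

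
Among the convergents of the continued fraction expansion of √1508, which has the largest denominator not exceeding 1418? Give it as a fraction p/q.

18135/467

√1508 = [38; 1, 4, 1, 76, …] (period length 4).
Convergents:
  p_0/q_0 = 38/1
  p_1/q_1 = 39/1
  p_2/q_2 = 194/5
  p_3/q_3 = 233/6
  p_4/q_4 = 17902/461
  p_5/q_5 = 18135/467
  p_6/q_6 = 90442/2329
q_5 = 467 ≤ 1418 < 2329 = q_6, so the answer is 18135/467.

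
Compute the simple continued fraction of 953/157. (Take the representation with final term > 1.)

953 = 6×157 + 11
157 = 14×11 + 3
11 = 3×3 + 2
3 = 1×2 + 1
2 = 2×1 + 0  (stop)
So 953/157 = [6; 14, 3, 1, 2].

[6; 14, 3, 1, 2]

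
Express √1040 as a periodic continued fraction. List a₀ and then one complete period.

a₀ = ⌊√1040⌋ = 32.
With m₀=0, d₀=1 and mₖ₊₁ = dₖaₖ − mₖ, dₖ₊₁ = (n − mₖ₊₁²)/dₖ, aₖ₊₁ = ⌊(a₀+mₖ₊₁)/dₖ₊₁⌋:
  k=1: m=32, d=16, a=4
  k=2: m=32, d=1, a=64
d=1 and a=2a₀=64 at k=2, so the next step gives (m, d) = (32, 16) again — its k=1 value — and the period has length 2.

[32; 4, 64]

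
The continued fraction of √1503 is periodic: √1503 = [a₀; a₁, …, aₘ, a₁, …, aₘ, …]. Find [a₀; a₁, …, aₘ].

a₀ = ⌊√1503⌋ = 38.
With m₀=0, d₀=1 and mₖ₊₁ = dₖaₖ − mₖ, dₖ₊₁ = (n − mₖ₊₁²)/dₖ, aₖ₊₁ = ⌊(a₀+mₖ₊₁)/dₖ₊₁⌋:
  k=1: m=38, d=59, a=1
  k=2: m=21, d=18, a=3
  k=3: m=33, d=23, a=3
  k=4: m=36, d=9, a=8
  k=5: m=36, d=23, a=3
  k=6: m=33, d=18, a=3
  k=7: m=21, d=59, a=1
  k=8: m=38, d=1, a=76
d=1 and a=2a₀=76 at k=8, so the next step gives (m, d) = (38, 59) again — its k=1 value — and the period has length 8.

[38; 1, 3, 3, 8, 3, 3, 1, 76]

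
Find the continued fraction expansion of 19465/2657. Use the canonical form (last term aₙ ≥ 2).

19465 = 7·2657 + 866
2657 = 3·866 + 59
866 = 14·59 + 40
59 = 1·40 + 19
40 = 2·19 + 2
19 = 9·2 + 1
2 = 2·1 + 0  (stop)
So 19465/2657 = [7; 3, 14, 1, 2, 9, 2].

[7; 3, 14, 1, 2, 9, 2]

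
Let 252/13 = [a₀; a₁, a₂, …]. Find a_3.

1

252 = 19·13 + 5   →  a_0 = 19
13 = 2·5 + 3   →  a_1 = 2
5 = 1·3 + 2   →  a_2 = 1
3 = 1·2 + 1   →  a_3 = 1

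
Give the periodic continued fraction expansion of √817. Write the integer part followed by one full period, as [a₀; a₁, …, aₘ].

[28; 1, 1, 2, 1, 1, 56]

a₀ = ⌊√817⌋ = 28.
With m₀=0, d₀=1 and mₖ₊₁ = dₖaₖ − mₖ, dₖ₊₁ = (n − mₖ₊₁²)/dₖ, aₖ₊₁ = ⌊(a₀+mₖ₊₁)/dₖ₊₁⌋:
  k=1: m=28, d=33, a=1
  k=2: m=5, d=24, a=1
  k=3: m=19, d=19, a=2
  k=4: m=19, d=24, a=1
  k=5: m=5, d=33, a=1
  k=6: m=28, d=1, a=56
d=1 and a=2a₀=56 at k=6, so the next step gives (m, d) = (28, 33) again — its k=1 value — and the period has length 6.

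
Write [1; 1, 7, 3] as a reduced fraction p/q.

47/25

Fold from the inside: start with 3/1.
  7 + 1/3 = 22/3
  1 + 3/22 = 25/22
  1 + 22/25 = 47/25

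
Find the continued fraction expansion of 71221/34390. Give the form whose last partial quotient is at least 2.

71221 = 2×34390 + 2441
34390 = 14×2441 + 216
2441 = 11×216 + 65
216 = 3×65 + 21
65 = 3×21 + 2
21 = 10×2 + 1
2 = 2×1 + 0  (stop)
So 71221/34390 = [2; 14, 11, 3, 3, 10, 2].

[2; 14, 11, 3, 3, 10, 2]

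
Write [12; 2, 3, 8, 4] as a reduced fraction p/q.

2971/239

Fold from the inside: start with 4/1.
  8 + 1/4 = 33/4
  3 + 4/33 = 103/33
  2 + 33/103 = 239/103
  12 + 103/239 = 2971/239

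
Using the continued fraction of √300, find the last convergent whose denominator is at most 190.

√300 = [17; 3, 8, 3, 34, …] (period length 4).
Convergents:
  p_0/q_0 = 17/1
  p_1/q_1 = 52/3
  p_2/q_2 = 433/25
  p_3/q_3 = 1351/78
  p_4/q_4 = 46367/2677
q_3 = 78 ≤ 190 < 2677 = q_4, so the answer is 1351/78.

1351/78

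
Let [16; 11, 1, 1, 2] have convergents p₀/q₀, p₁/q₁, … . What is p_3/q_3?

370/23

Using pₖ = aₖpₖ₋₁ + pₖ₋₂, qₖ = aₖqₖ₋₁ + qₖ₋₂ (with p₋₁=1, p₋₂=0, q₋₁=0, q₋₂=1):
  k=0: a=16, p=16, q=1
  k=1: a=11, p=177, q=11
  k=2: a=1, p=193, q=12
  k=3: a=1, p=370, q=23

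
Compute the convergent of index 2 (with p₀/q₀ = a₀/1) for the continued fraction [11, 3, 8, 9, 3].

Using pₖ = aₖpₖ₋₁ + pₖ₋₂, qₖ = aₖqₖ₋₁ + qₖ₋₂ (with p₋₁=1, p₋₂=0, q₋₁=0, q₋₂=1):
  k=0: a=11, p=11, q=1
  k=1: a=3, p=34, q=3
  k=2: a=8, p=283, q=25

283/25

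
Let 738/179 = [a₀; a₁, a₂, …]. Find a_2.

738 = 4·179 + 22   →  a_0 = 4
179 = 8·22 + 3   →  a_1 = 8
22 = 7·3 + 1   →  a_2 = 7

7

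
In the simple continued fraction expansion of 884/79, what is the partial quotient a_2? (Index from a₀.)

884 = 11·79 + 15   →  a_0 = 11
79 = 5·15 + 4   →  a_1 = 5
15 = 3·4 + 3   →  a_2 = 3

3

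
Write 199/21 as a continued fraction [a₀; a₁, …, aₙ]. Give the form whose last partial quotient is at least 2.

199 = 9*21 + 10
21 = 2*10 + 1
10 = 10*1 + 0  (stop)
So 199/21 = [9; 2, 10].

[9; 2, 10]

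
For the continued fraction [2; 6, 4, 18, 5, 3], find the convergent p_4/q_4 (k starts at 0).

4979/2305

Using pₖ = aₖpₖ₋₁ + pₖ₋₂, qₖ = aₖqₖ₋₁ + qₖ₋₂ (with p₋₁=1, p₋₂=0, q₋₁=0, q₋₂=1):
  k=0: a=2, p=2, q=1
  k=1: a=6, p=13, q=6
  k=2: a=4, p=54, q=25
  k=3: a=18, p=985, q=456
  k=4: a=5, p=4979, q=2305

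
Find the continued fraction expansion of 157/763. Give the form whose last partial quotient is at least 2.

[0; 4, 1, 6, 7, 3]

157 = 0·763 + 157
763 = 4·157 + 135
157 = 1·135 + 22
135 = 6·22 + 3
22 = 7·3 + 1
3 = 3·1 + 0  (stop)
So 157/763 = [0; 4, 1, 6, 7, 3].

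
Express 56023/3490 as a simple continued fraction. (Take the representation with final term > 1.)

56023 = 16×3490 + 183
3490 = 19×183 + 13
183 = 14×13 + 1
13 = 13×1 + 0  (stop)
So 56023/3490 = [16; 19, 14, 13].

[16; 19, 14, 13]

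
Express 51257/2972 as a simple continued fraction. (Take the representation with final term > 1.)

[17; 4, 18, 3, 13]

51257 = 17×2972 + 733
2972 = 4×733 + 40
733 = 18×40 + 13
40 = 3×13 + 1
13 = 13×1 + 0  (stop)
So 51257/2972 = [17; 4, 18, 3, 13].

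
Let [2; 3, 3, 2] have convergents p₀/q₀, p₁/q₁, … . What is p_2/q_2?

Using pₖ = aₖpₖ₋₁ + pₖ₋₂, qₖ = aₖqₖ₋₁ + qₖ₋₂ (with p₋₁=1, p₋₂=0, q₋₁=0, q₋₂=1):
  k=0: a=2, p=2, q=1
  k=1: a=3, p=7, q=3
  k=2: a=3, p=23, q=10

23/10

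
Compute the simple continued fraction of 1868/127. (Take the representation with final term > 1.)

[14; 1, 2, 2, 3, 5]

1868 = 14·127 + 90
127 = 1·90 + 37
90 = 2·37 + 16
37 = 2·16 + 5
16 = 3·5 + 1
5 = 5·1 + 0  (stop)
So 1868/127 = [14; 1, 2, 2, 3, 5].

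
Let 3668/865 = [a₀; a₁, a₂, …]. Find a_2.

3668 = 4·865 + 208   →  a_0 = 4
865 = 4·208 + 33   →  a_1 = 4
208 = 6·33 + 10   →  a_2 = 6

6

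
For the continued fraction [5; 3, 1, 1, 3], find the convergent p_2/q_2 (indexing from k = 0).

21/4

Using pₖ = aₖpₖ₋₁ + pₖ₋₂, qₖ = aₖqₖ₋₁ + qₖ₋₂ (with p₋₁=1, p₋₂=0, q₋₁=0, q₋₂=1):
  k=0: a=5, p=5, q=1
  k=1: a=3, p=16, q=3
  k=2: a=1, p=21, q=4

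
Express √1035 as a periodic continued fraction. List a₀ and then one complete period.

a₀ = ⌊√1035⌋ = 32.
With m₀=0, d₀=1 and mₖ₊₁ = dₖaₖ − mₖ, dₖ₊₁ = (n − mₖ₊₁²)/dₖ, aₖ₊₁ = ⌊(a₀+mₖ₊₁)/dₖ₊₁⌋:
  k=1: m=32, d=11, a=5
  k=2: m=23, d=46, a=1
  k=3: m=23, d=11, a=5
  k=4: m=32, d=1, a=64
d=1 and a=2a₀=64 at k=4, so the next step gives (m, d) = (32, 11) again — its k=1 value — and the period has length 4.

[32; 5, 1, 5, 64]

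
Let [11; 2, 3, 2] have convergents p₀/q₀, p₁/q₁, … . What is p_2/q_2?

80/7

Using pₖ = aₖpₖ₋₁ + pₖ₋₂, qₖ = aₖqₖ₋₁ + qₖ₋₂ (with p₋₁=1, p₋₂=0, q₋₁=0, q₋₂=1):
  k=0: a=11, p=11, q=1
  k=1: a=2, p=23, q=2
  k=2: a=3, p=80, q=7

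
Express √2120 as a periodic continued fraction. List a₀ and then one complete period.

a₀ = ⌊√2120⌋ = 46.
With m₀=0, d₀=1 and mₖ₊₁ = dₖaₖ − mₖ, dₖ₊₁ = (n − mₖ₊₁²)/dₖ, aₖ₊₁ = ⌊(a₀+mₖ₊₁)/dₖ₊₁⌋:
  k=1: m=46, d=4, a=23
  k=2: m=46, d=1, a=92
d=1 and a=2a₀=92 at k=2, so the next step gives (m, d) = (46, 4) again — its k=1 value — and the period has length 2.

[46; 23, 92]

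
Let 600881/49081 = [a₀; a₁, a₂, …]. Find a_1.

4

600881 = 12·49081 + 11909   →  a_0 = 12
49081 = 4·11909 + 1445   →  a_1 = 4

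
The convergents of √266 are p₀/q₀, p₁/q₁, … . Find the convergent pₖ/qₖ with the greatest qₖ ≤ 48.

√266 = [16; 3, 4, 3, 32, …] (period length 4).
Convergents:
  p_0/q_0 = 16/1
  p_1/q_1 = 49/3
  p_2/q_2 = 212/13
  p_3/q_3 = 685/42
  p_4/q_4 = 22132/1357
q_3 = 42 ≤ 48 < 1357 = q_4, so the answer is 685/42.

685/42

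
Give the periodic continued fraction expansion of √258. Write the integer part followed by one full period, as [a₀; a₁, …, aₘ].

[16; 16, 32]

a₀ = ⌊√258⌋ = 16.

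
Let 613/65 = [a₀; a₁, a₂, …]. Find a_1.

2

613 = 9·65 + 28   →  a_0 = 9
65 = 2·28 + 9   →  a_1 = 2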